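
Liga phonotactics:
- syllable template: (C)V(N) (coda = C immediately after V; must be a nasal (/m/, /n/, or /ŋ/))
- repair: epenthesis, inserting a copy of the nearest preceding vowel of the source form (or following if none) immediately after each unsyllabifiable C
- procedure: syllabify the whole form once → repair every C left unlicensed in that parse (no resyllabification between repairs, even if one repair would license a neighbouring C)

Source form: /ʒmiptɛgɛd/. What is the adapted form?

ʒimipitɛgɛdɛ

The consonants /ʒ/, /p/, /d/ cannot be parsed into a legal (C)V(N) syllable (only a nasal (/m/, /n/, or /ŋ/) is licensed in coda position; onsets are limited to one consonant).
Epenthesis after each stranded consonant: /ʒ/ → /ʒi/, /p/ → /pi/, /d/ → /dɛ/.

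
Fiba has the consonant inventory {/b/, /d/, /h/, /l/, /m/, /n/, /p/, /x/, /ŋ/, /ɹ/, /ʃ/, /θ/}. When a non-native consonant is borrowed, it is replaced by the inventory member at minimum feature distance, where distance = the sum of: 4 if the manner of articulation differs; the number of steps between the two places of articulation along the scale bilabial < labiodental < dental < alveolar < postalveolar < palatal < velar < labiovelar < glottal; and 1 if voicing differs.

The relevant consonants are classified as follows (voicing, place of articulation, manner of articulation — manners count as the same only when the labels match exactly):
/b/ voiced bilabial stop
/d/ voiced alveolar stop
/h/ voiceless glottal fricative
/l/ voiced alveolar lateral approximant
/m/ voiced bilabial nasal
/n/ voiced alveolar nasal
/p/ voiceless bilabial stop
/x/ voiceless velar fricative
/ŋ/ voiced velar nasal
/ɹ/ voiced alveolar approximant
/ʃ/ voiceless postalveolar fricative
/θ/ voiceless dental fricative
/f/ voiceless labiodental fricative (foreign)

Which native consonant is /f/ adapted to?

/θ/ is closest: same manner (fricative), place distance 1 (labiodental→dental), same voicing; total 1. Next closest is /ʃ/ at distance 3.

θ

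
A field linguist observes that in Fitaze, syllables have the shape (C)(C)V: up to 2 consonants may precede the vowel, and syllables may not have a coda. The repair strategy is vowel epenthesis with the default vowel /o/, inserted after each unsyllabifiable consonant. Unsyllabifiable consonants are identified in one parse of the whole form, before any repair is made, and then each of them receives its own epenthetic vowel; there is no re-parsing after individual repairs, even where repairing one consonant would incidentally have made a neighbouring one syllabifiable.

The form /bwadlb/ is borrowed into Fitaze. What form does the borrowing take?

bwadolobo

Syllabifying with onset maximization leaves /d/, /l/, /b/ stranded (no codas are permitted; onsets may contain at most 2 consonants).
Each unlicensed consonant becomes the onset of a new syllable: /d/ → /do/, /l/ → /lo/, /b/ → /bo/.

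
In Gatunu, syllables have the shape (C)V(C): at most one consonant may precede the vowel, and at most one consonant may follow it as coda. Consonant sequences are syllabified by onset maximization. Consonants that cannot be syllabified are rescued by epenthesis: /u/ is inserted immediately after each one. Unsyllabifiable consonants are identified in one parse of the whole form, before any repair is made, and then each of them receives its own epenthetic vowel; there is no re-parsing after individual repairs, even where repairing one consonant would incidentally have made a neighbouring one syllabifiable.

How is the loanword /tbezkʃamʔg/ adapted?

Under (C)V(C), the unsyllabifiable consonants are /t/, /k/, /ʔ/, /g/ (at most one coda consonant is licensed; onsets are limited to one consonant).
Inserting the epenthetic vowel yields /t/ → /tu/, /k/ → /ku/, /ʔ/ → /ʔu/, /g/ → /gu/.

tubezkuʃamʔugu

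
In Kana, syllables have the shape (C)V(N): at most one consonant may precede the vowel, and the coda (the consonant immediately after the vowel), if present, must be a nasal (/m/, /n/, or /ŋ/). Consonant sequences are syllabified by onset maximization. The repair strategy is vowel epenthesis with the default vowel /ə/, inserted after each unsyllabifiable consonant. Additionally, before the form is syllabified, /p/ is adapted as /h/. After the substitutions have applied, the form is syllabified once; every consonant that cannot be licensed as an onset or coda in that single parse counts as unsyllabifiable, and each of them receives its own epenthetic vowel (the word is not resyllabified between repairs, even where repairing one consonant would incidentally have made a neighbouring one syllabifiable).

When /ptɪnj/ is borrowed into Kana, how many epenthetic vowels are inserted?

After substitution the input is /htɪnj/.
The unsyllabifiable consonants are /h/, /j/; each receives one epenthetic vowel.

2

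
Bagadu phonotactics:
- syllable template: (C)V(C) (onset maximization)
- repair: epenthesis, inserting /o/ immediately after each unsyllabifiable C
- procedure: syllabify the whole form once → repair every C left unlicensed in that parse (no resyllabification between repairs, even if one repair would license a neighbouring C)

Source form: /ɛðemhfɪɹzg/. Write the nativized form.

Syllabifying with onset maximization leaves /h/, /z/, /g/ stranded (at most one coda consonant is licensed; onsets are limited to one consonant).
Inserting the epenthetic vowel yields /h/ → /ho/, /z/ → /zo/, /g/ → /go/.

ɛðemhofɪɹzogo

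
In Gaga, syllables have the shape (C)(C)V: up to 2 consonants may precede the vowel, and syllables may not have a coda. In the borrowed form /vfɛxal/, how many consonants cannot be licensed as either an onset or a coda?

1

Syllabifying with onset maximization leaves /l/ stranded (no codas are permitted; onsets may contain at most 2 consonants).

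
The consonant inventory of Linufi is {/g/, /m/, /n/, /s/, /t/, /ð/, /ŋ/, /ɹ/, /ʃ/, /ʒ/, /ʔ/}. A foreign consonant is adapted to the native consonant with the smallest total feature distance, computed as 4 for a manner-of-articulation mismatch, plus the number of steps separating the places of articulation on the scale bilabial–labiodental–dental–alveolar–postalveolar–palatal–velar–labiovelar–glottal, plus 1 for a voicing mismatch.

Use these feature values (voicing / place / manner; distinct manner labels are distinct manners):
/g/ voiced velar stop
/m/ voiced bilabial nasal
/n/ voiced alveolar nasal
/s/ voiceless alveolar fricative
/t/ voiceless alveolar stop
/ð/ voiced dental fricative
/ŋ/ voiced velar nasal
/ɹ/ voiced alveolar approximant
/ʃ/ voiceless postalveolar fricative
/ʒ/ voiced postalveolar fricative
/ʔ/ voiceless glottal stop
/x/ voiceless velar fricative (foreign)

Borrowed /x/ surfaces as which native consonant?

ʃ

/ʃ/ is closest: same manner (fricative), place distance 2 (velar→postalveolar), same voicing; total 2. Next closest is /s/ at distance 3.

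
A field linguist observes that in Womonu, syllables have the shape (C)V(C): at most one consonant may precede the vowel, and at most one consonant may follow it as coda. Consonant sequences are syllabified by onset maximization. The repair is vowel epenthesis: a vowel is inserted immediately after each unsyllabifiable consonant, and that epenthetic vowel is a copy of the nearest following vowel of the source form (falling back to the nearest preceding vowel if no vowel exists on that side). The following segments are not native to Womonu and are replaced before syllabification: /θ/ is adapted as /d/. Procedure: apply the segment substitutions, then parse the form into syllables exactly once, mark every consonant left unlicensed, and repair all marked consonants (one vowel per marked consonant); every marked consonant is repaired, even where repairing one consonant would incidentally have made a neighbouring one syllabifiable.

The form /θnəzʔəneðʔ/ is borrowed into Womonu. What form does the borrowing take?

Substitution: /θ/ → /d/, giving /dnəzʔəneðʔ/.
Syllabifying with onset maximization leaves /d/, /ʔ/ stranded (at most one coda consonant is licensed; onsets are limited to one consonant).
Epenthesis after each stranded consonant: /d/ → /də/, /ʔ/ → /ʔe/.

dənəzʔəneðʔe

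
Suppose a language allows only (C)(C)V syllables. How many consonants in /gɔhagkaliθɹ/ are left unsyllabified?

2

Under (C)(C)V, the unsyllabifiable consonants are /θ/, /ɹ/ (no codas are permitted; onsets may contain at most 2 consonants).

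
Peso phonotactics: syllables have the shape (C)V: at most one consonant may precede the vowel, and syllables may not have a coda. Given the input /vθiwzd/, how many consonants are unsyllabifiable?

4

Under (C)V, the unsyllabifiable consonants are /v/, /w/, /z/, /d/ (no codas are permitted; onsets are limited to one consonant).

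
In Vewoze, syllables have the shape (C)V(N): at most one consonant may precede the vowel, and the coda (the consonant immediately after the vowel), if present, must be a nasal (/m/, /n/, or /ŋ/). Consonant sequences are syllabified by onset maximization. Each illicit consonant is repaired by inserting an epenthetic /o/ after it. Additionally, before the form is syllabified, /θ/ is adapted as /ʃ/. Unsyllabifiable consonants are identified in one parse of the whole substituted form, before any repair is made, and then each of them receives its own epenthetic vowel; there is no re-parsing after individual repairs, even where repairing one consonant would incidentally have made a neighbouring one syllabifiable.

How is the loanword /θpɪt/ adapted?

ʃopɪto

Substitution: /θ/ → /ʃ/, giving /ʃpɪt/.
Under (C)V(N), the unsyllabifiable consonants are /ʃ/, /t/ (only a nasal (/m/, /n/, or /ŋ/) is licensed in coda position; onsets are limited to one consonant).
Each unlicensed consonant becomes the onset of a new syllable: /ʃ/ → /ʃo/, /t/ → /to/.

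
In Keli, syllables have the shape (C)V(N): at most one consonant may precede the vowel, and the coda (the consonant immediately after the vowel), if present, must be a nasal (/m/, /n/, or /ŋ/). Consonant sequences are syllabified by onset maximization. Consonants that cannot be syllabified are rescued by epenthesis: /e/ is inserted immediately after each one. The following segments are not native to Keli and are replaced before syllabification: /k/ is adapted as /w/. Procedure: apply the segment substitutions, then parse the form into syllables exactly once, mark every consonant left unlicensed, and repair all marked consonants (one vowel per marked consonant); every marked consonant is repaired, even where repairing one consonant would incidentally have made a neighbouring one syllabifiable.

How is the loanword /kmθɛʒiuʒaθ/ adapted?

Substitution: /k/ → /w/, giving /wmθɛʒiuʒaθ/.
The consonants /w/, /m/, /θ/ cannot be parsed into a legal (C)V(N) syllable (only a nasal (/m/, /n/, or /ŋ/) is licensed in coda position; onsets are limited to one consonant).
Inserting the epenthetic vowel yields /w/ → /we/, /m/ → /me/, /θ/ → /θe/.

wemeθɛʒiuʒaθe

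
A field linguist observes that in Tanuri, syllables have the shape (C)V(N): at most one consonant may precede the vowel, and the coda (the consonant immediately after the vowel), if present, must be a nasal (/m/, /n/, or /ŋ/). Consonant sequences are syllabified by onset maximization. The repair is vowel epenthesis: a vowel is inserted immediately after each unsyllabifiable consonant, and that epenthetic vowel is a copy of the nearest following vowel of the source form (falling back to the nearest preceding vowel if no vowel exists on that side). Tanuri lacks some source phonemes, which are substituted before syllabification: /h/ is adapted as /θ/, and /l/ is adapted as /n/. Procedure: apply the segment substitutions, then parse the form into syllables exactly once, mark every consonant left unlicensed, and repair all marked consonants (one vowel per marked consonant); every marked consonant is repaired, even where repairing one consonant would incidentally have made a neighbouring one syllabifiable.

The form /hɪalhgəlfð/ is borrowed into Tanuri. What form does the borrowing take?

θɪanθəgənfəðə

Substitution: /h/ → /θ/, /l/ → /n/, giving /θɪanθgənfð/.
The consonants /θ/, /f/, /ð/ cannot be parsed into a legal (C)V(N) syllable (only a nasal (/m/, /n/, or /ŋ/) is licensed in coda position; onsets are limited to one consonant).
Epenthesis after each stranded consonant: /θ/ → /θə/, /f/ → /fə/, /ð/ → /ðə/.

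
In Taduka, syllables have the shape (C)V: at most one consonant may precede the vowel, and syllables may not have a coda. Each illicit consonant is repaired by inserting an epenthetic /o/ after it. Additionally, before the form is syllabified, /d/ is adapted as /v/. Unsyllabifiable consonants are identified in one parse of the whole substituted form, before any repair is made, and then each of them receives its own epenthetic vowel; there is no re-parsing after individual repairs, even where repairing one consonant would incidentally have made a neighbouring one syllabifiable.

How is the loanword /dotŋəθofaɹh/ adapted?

votoŋəθofaɹoho

Substitution: /d/ → /v/, giving /votŋəθofaɹh/.
Under (C)V, the unsyllabifiable consonants are /t/, /ɹ/, /h/ (no codas are permitted; onsets are limited to one consonant).
Each unlicensed consonant becomes the onset of a new syllable: /t/ → /to/, /ɹ/ → /ɹo/, /h/ → /ho/.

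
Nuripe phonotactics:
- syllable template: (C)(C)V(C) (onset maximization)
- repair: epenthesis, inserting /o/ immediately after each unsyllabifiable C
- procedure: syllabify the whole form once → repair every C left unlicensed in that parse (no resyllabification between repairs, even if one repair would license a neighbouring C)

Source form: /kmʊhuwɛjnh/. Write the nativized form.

Under (C)(C)V(C), the unsyllabifiable consonants are /n/, /h/ (at most one coda consonant is licensed; onsets may contain at most 2 consonants).
Epenthesis after each stranded consonant: /n/ → /no/, /h/ → /ho/.

kmʊhuwɛjnoho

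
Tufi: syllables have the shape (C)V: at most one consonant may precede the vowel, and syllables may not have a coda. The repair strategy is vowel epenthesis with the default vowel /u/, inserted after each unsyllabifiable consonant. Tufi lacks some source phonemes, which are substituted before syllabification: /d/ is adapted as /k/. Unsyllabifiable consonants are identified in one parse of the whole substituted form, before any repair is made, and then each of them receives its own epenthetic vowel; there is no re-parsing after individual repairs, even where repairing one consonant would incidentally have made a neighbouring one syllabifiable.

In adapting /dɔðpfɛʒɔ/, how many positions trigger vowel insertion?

2

After substitution the input is /kɔðpfɛʒɔ/.
The unsyllabifiable consonants are /ð/, /p/; each receives one epenthetic vowel.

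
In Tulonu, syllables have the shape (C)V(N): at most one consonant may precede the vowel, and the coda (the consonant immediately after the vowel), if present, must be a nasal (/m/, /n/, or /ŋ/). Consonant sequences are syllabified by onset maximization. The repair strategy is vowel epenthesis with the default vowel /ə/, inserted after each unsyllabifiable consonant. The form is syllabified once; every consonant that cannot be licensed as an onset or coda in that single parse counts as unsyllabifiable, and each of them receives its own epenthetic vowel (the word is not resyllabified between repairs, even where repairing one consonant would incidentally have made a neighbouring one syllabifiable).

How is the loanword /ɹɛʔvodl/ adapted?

The consonants /ʔ/, /d/, /l/ cannot be parsed into a legal (C)V(N) syllable (only a nasal (/m/, /n/, or /ŋ/) is licensed in coda position; onsets are limited to one consonant).
Inserting the epenthetic vowel yields /ʔ/ → /ʔə/, /d/ → /də/, /l/ → /lə/.

ɹɛʔəvodələ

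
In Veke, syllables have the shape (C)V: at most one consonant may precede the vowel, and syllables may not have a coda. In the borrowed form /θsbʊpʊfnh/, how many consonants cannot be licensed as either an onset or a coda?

5

The consonants /θ/, /s/, /f/, /n/, /h/ cannot be parsed into a legal (C)V syllable (no codas are permitted; onsets are limited to one consonant).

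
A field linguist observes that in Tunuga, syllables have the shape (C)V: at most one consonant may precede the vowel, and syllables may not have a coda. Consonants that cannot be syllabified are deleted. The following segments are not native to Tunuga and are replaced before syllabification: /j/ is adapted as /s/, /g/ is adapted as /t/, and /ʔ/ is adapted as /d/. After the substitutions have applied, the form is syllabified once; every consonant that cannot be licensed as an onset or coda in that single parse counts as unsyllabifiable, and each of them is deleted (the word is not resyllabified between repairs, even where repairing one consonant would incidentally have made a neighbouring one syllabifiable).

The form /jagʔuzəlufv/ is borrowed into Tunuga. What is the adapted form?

saduzəlu

Substitution: /j/ → /s/, /g/ → /t/, /ʔ/ → /d/, giving /satduzəlufv/.
Under (C)V, the unsyllabifiable consonants are /t/, /f/, /v/ (no codas are permitted; onsets are limited to one consonant).
Each unlicensed consonant is deleted: /t/, /f/, /v/.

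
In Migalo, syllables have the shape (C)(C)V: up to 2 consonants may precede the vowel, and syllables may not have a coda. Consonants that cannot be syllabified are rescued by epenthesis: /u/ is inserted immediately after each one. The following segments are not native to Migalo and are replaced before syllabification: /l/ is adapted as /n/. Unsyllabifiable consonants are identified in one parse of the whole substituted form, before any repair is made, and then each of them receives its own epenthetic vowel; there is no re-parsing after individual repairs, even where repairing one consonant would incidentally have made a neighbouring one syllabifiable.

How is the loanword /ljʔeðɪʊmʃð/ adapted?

Substitution: /l/ → /n/, giving /njʔeðɪʊmʃð/.
The consonants /n/, /m/, /ʃ/, /ð/ cannot be parsed into a legal (C)(C)V syllable (no codas are permitted; onsets may contain at most 2 consonants).
Epenthesis after each stranded consonant: /n/ → /nu/, /m/ → /mu/, /ʃ/ → /ʃu/, /ð/ → /ðu/.

nujʔeðɪʊmuʃuðu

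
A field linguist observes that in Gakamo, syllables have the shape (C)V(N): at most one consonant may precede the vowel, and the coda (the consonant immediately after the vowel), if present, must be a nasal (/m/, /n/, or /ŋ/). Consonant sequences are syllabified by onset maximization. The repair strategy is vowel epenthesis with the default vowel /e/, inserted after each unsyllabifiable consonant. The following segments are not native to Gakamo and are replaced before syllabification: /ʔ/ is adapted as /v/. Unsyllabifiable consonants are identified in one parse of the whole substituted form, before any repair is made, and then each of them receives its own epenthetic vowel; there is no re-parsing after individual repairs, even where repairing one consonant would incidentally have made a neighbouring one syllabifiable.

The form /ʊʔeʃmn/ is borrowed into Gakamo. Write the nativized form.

Substitution: /ʔ/ → /v/, giving /ʊveʃmn/.
Syllabifying with onset maximization leaves /ʃ/, /m/, /n/ stranded (only a nasal (/m/, /n/, or /ŋ/) is licensed in coda position; onsets are limited to one consonant).
Inserting the epenthetic vowel yields /ʃ/ → /ʃe/, /m/ → /me/, /n/ → /ne/.

ʊveʃemene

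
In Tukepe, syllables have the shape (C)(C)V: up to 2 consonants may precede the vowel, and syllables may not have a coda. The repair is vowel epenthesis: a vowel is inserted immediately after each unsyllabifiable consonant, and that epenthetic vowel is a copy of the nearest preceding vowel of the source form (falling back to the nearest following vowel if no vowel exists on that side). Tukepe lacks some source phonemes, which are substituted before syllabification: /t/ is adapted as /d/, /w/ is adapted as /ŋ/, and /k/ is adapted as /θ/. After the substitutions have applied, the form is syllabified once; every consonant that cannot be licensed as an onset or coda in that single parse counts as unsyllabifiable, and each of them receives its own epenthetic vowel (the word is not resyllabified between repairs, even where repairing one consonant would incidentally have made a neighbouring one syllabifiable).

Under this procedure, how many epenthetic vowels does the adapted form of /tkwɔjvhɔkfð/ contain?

After substitution the input is /dθŋɔjvhɔθfð/.
The unsyllabifiable consonants are /d/, /j/, /θ/, /f/, /ð/; each receives one epenthetic vowel.

5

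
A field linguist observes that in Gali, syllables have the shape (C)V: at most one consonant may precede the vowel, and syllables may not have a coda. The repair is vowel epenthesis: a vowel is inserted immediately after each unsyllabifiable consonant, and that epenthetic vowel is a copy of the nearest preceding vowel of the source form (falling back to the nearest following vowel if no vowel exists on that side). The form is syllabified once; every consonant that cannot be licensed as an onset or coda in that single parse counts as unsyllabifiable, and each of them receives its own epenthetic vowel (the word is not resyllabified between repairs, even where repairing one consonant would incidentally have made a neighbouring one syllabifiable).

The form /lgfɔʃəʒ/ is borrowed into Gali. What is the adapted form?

Syllabifying with onset maximization leaves /l/, /g/, /ʒ/ stranded (no codas are permitted; onsets are limited to one consonant).
Each unlicensed consonant becomes the onset of a new syllable: /l/ → /lɔ/, /g/ → /gɔ/, /ʒ/ → /ʒə/.

lɔgɔfɔʃəʒə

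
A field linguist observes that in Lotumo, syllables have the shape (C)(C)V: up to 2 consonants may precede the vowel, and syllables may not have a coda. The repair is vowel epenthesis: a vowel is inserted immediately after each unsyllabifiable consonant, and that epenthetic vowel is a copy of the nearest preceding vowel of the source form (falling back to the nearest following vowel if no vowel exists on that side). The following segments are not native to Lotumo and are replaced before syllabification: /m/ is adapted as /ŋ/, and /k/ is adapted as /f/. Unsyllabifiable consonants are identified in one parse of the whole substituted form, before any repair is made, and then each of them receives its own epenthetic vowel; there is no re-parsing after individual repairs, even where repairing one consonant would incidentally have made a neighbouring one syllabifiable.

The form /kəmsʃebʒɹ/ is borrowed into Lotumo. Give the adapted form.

Substitution: /k/ → /f/, /m/ → /ŋ/, giving /fəŋsʃebʒɹ/.
Under (C)(C)V, the unsyllabifiable consonants are /ŋ/, /b/, /ʒ/, /ɹ/ (no codas are permitted; onsets may contain at most 2 consonants).
Inserting the epenthetic vowel yields /ŋ/ → /ŋə/, /b/ → /be/, /ʒ/ → /ʒe/, /ɹ/ → /ɹe/.

fəŋəsʃebeʒeɹe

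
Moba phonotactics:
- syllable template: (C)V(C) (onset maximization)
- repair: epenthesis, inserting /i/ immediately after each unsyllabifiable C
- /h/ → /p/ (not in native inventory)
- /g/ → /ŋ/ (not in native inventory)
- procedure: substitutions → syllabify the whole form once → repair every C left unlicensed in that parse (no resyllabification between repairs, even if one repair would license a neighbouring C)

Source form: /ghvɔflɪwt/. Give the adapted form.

Substitution: /g/ → /ŋ/, /h/ → /p/, giving /ŋpvɔflɪwt/.
Under (C)V(C), the unsyllabifiable consonants are /ŋ/, /p/, /t/ (at most one coda consonant is licensed; onsets are limited to one consonant).
Each unlicensed consonant becomes the onset of a new syllable: /ŋ/ → /ŋi/, /p/ → /pi/, /t/ → /ti/.

ŋipivɔflɪwti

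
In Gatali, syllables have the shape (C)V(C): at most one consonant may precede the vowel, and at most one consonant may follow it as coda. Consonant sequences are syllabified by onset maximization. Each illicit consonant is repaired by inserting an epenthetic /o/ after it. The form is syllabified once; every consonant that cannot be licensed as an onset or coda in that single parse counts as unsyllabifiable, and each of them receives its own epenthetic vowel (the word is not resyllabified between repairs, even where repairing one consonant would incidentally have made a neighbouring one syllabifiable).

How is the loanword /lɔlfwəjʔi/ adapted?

lɔlfowəjʔi

The consonants /f/ cannot be parsed into a legal (C)V(C) syllable (at most one coda consonant is licensed; onsets are limited to one consonant).
Inserting the epenthetic vowel yields /f/ → /fo/.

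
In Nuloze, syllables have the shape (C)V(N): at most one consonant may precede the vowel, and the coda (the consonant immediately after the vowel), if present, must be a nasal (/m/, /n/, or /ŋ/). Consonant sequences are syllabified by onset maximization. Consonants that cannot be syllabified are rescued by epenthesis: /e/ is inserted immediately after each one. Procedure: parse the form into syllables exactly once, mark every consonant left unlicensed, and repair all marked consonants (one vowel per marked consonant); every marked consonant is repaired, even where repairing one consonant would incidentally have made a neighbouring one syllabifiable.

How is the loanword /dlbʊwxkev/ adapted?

The consonants /d/, /l/, /w/, /x/, /v/ cannot be parsed into a legal (C)V(N) syllable (only a nasal (/m/, /n/, or /ŋ/) is licensed in coda position; onsets are limited to one consonant).
Each unlicensed consonant becomes the onset of a new syllable: /d/ → /de/, /l/ → /le/, /w/ → /we/, /x/ → /xe/, /v/ → /ve/.

delebʊwexekeve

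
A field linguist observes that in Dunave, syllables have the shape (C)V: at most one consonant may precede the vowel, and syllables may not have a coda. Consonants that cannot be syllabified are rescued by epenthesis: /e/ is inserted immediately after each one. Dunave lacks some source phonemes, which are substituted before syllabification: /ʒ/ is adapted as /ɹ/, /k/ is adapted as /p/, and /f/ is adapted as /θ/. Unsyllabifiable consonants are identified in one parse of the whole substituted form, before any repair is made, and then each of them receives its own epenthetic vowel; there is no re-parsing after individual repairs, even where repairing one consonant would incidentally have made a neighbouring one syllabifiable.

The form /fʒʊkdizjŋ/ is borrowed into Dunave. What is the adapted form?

Substitution: /f/ → /θ/, /ʒ/ → /ɹ/, /k/ → /p/, giving /θɹʊpdizjŋ/.
The consonants /θ/, /p/, /z/, /j/, /ŋ/ cannot be parsed into a legal (C)V syllable (no codas are permitted; onsets are limited to one consonant).
Epenthesis after each stranded consonant: /θ/ → /θe/, /p/ → /pe/, /z/ → /ze/, /j/ → /je/, /ŋ/ → /ŋe/.

θeɹʊpedizejeŋe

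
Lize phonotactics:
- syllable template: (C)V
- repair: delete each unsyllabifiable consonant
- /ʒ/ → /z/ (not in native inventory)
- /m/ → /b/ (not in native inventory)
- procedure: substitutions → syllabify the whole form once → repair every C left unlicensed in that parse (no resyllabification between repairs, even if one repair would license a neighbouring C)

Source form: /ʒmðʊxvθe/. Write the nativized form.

ðʊθe

Substitution: /ʒ/ → /z/, /m/ → /b/, giving /zbðʊxvθe/.
The consonants /z/, /b/, /x/, /v/ cannot be parsed into a legal (C)V syllable (no codas are permitted; onsets are limited to one consonant).
Deletion applies to /z/, /b/, /x/, /v/.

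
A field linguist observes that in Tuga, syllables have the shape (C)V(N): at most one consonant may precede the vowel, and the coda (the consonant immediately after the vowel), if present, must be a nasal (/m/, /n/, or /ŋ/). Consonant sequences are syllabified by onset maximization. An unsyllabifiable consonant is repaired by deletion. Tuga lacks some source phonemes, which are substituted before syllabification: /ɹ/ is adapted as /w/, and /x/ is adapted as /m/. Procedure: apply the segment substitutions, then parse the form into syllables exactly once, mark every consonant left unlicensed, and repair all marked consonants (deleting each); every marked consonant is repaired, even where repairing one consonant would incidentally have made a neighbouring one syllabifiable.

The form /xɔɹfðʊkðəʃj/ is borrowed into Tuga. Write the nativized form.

Substitution: /x/ → /m/, /ɹ/ → /w/, giving /mɔwfðʊkðəʃj/.
Under (C)V(N), the unsyllabifiable consonants are /w/, /f/, /k/, /ʃ/, /j/ (only a nasal (/m/, /n/, or /ŋ/) is licensed in coda position; onsets are limited to one consonant).
Deletion applies to /w/, /f/, /k/, /ʃ/, /j/.

mɔðʊðə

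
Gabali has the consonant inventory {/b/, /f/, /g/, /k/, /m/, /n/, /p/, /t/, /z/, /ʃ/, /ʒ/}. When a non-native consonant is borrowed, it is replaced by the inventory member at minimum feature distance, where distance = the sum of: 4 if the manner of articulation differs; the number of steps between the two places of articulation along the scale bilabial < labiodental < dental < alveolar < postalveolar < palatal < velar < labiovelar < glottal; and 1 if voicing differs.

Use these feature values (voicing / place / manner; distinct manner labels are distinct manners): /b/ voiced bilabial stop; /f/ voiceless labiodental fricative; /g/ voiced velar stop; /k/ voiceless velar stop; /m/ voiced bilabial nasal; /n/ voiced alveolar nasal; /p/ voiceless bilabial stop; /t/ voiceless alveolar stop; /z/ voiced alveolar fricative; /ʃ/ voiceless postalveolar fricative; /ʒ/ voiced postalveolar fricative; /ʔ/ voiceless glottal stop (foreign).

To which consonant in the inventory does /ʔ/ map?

/k/ is closest: same manner (stop), place distance 2 (glottal→velar), same voicing; total 2. Next closest is /g/ at distance 3.

k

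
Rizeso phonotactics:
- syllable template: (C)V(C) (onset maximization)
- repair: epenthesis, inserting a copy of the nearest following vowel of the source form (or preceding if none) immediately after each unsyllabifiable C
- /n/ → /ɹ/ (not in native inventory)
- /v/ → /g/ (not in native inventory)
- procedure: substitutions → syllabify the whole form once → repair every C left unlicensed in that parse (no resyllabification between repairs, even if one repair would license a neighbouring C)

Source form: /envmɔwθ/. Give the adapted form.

Substitution: /n/ → /ɹ/, /v/ → /g/, giving /eɹgmɔwθ/.
The consonants /g/, /θ/ cannot be parsed into a legal (C)V(C) syllable (at most one coda consonant is licensed; onsets are limited to one consonant).
Epenthesis after each stranded consonant: /g/ → /gɔ/, /θ/ → /θɔ/.

eɹgɔmɔwθɔ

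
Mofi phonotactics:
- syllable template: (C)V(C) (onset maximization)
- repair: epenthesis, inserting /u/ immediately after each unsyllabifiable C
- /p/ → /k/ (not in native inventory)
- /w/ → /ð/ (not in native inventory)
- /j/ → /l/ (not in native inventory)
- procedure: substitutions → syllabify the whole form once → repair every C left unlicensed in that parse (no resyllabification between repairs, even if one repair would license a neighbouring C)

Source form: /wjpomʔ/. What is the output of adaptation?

ðulukomʔu

Substitution: /w/ → /ð/, /j/ → /l/, /p/ → /k/, giving /ðlkomʔ/.
Syllabifying with onset maximization leaves /ð/, /l/, /ʔ/ stranded (at most one coda consonant is licensed; onsets are limited to one consonant).
Epenthesis after each stranded consonant: /ð/ → /ðu/, /l/ → /lu/, /ʔ/ → /ʔu/.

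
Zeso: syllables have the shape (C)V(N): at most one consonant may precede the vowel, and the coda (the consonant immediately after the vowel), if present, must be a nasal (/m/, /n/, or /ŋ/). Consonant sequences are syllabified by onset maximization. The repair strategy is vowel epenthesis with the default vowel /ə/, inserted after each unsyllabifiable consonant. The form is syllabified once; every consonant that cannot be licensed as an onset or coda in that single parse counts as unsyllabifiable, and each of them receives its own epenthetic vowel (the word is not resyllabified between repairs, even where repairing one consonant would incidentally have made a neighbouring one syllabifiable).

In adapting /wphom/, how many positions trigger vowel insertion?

The unsyllabifiable consonants are /w/, /p/; each receives one epenthetic vowel.

2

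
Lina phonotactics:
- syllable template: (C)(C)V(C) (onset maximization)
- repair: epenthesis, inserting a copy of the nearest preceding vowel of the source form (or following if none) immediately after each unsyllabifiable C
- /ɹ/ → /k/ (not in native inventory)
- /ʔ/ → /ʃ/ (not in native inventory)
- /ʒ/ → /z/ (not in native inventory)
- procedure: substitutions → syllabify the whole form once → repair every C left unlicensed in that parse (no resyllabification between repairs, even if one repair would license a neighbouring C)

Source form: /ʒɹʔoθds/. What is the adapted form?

zokʃoθdoso

Substitution: /ʒ/ → /z/, /ɹ/ → /k/, /ʔ/ → /ʃ/, giving /zkʃoθds/.
The consonants /z/, /d/, /s/ cannot be parsed into a legal (C)(C)V(C) syllable (at most one coda consonant is licensed; onsets may contain at most 2 consonants).
Each unlicensed consonant becomes the onset of a new syllable: /z/ → /zo/, /d/ → /do/, /s/ → /so/.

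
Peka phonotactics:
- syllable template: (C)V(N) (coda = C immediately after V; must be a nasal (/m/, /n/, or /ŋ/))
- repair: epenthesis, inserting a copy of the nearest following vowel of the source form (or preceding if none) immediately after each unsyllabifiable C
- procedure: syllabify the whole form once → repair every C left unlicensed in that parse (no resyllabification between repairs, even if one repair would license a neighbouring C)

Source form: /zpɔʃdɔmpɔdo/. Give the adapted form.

Syllabifying with onset maximization leaves /z/, /ʃ/ stranded (only a nasal (/m/, /n/, or /ŋ/) is licensed in coda position; onsets are limited to one consonant).
Inserting the epenthetic vowel yields /z/ → /zɔ/, /ʃ/ → /ʃɔ/.

zɔpɔʃɔdɔmpɔdo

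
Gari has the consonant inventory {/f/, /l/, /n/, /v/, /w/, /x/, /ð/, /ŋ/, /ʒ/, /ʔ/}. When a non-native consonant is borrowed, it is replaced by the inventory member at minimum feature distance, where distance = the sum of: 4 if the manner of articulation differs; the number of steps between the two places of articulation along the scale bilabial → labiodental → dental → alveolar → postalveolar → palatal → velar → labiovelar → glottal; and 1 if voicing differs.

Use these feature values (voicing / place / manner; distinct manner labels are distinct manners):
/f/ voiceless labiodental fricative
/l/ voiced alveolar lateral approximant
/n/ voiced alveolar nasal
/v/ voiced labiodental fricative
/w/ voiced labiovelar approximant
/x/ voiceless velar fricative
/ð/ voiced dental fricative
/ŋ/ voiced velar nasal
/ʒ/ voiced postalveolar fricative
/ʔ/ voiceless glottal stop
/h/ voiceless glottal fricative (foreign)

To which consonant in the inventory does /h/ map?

/x/ is closest: same manner (fricative), place distance 2 (glottal→velar), same voicing; total 2. Next closest is /ʔ/ at distance 4.

x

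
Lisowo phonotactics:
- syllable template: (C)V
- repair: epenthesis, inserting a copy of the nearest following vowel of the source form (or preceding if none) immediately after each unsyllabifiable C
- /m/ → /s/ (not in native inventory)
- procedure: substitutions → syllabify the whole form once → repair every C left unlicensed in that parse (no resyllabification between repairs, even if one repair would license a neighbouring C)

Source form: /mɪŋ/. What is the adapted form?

sɪŋɪ

Substitution: /m/ → /s/, giving /sɪŋ/.
Syllabifying with onset maximization leaves /ŋ/ stranded (no codas are permitted; onsets are limited to one consonant).
Inserting the epenthetic vowel yields /ŋ/ → /ŋɪ/.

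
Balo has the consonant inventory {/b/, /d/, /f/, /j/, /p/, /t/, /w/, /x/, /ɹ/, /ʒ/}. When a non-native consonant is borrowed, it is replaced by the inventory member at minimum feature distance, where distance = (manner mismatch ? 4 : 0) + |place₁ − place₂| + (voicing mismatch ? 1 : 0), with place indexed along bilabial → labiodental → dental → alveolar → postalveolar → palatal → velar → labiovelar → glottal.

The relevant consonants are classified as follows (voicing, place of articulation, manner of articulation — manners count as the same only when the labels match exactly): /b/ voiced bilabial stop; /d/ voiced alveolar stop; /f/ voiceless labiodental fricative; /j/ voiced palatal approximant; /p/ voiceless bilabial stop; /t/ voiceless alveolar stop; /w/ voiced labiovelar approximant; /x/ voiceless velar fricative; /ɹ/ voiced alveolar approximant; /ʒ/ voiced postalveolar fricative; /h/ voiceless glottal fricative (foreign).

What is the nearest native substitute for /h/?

x

/x/ is closest: same manner (fricative), place distance 2 (glottal→velar), same voicing; total 2. Next closest is /ʒ/ at distance 5.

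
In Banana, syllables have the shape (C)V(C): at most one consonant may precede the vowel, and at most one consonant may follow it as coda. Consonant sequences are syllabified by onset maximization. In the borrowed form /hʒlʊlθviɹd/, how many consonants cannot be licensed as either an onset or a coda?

4

The consonants /h/, /ʒ/, /θ/, /d/ cannot be parsed into a legal (C)V(C) syllable (at most one coda consonant is licensed; onsets are limited to one consonant).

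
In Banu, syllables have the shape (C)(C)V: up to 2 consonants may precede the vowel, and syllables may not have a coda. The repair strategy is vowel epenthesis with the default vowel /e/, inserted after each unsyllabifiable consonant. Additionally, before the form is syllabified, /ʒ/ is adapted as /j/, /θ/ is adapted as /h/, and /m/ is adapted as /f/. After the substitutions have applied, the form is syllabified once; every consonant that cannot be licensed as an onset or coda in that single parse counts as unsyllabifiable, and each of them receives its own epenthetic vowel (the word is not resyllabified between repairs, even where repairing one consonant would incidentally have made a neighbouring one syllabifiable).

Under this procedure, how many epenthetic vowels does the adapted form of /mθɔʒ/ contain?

After substitution the input is /fhɔj/.
The unsyllabifiable consonants are /j/; each receives one epenthetic vowel.

1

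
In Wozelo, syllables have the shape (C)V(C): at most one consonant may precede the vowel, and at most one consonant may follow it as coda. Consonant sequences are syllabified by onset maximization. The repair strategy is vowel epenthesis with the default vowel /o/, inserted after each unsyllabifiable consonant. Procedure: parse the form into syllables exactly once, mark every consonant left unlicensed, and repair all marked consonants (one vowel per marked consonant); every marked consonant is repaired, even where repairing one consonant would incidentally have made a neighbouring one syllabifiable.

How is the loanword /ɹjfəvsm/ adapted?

The consonants /ɹ/, /j/, /s/, /m/ cannot be parsed into a legal (C)V(C) syllable (at most one coda consonant is licensed; onsets are limited to one consonant).
Epenthesis after each stranded consonant: /ɹ/ → /ɹo/, /j/ → /jo/, /s/ → /so/, /m/ → /mo/.

ɹojofəvsomo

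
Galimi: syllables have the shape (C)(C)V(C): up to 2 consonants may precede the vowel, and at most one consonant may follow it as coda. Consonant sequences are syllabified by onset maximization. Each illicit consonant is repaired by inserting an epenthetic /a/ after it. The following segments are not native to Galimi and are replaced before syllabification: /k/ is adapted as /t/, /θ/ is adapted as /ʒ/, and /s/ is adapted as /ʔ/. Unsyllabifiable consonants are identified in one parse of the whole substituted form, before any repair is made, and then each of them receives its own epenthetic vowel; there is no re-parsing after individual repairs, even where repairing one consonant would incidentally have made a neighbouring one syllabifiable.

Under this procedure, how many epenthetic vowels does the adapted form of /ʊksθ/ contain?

2

After substitution the input is /ʊtʔʒ/.
The unsyllabifiable consonants are /ʔ/, /ʒ/; each receives one epenthetic vowel.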